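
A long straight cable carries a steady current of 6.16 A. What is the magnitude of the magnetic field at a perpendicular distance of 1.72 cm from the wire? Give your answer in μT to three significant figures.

B ≈ 71.6 μT

For an infinitely long straight wire, B = μ₀I/(2πd).
B = (4π×10⁻⁷ × 6.16) / (2π × 0.0172) = 7.16×10⁻⁵ T.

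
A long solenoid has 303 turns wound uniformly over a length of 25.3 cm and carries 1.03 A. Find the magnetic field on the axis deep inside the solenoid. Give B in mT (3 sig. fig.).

B ≈ 1.55 mT

Inside a long solenoid, B = μ₀nI with n = 1198 turns/m.
B = 4π×10⁻⁷ × 1198 × 1.03 = 1.55×10⁻³ T.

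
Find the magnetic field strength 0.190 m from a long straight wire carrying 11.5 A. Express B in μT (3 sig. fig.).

B ≈ 12.1 μT

For an infinitely long straight wire, B = μ₀I/(2πd).
B = (4π×10⁻⁷ × 11.5) / (2π × 0.19) = 1.21×10⁻⁵ T.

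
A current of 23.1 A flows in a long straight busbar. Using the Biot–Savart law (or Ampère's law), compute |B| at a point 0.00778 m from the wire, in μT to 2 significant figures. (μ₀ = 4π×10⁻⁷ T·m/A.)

B ≈ 590 μT

For an infinitely long straight wire, B = μ₀I/(2πd).
B = (4π×10⁻⁷ × 23.1) / (2π × 0.00778) = 5.94×10⁻⁴ T.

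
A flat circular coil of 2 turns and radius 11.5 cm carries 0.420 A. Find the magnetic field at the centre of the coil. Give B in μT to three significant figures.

For an N-turn flat coil, B = Nμ₀I/(2R) with R = 0.115 m.
B = 2 × 2.29×10⁻⁶ T = 4.59×10⁻⁶ T.

B ≈ 4.59 μT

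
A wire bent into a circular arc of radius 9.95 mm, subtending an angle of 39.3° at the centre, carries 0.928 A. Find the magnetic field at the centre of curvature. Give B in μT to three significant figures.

B ≈ 6.40 μT

The Biot–Savart field of a circular arc at its centre is B = μ₀Iφ/(4πR), with φ = 0.6859 rad.
B = (4π×10⁻⁷ × 0.928 × 0.6859) / (4π × 0.00995) = 6.40×10⁻⁶ T.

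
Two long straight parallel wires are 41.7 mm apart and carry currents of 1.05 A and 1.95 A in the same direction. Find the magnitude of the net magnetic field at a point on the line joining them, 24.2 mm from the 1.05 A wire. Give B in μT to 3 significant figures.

B ≈ 13.6 μT

Each long wire gives B = μ₀I/(2πd). Distances are d₁ = 0.0242 m and d₂ = 0.0175 m.
B₁ = 8.68×10⁻⁶ T, B₂ = 2.23×10⁻⁵ T.
Between parallel currents the two contributions point in opposite directions, so they subtract. B = |B₁ − B₂| = |8.68×10⁻⁶ − 2.23×10⁻⁵| = 1.36×10⁻⁵ T.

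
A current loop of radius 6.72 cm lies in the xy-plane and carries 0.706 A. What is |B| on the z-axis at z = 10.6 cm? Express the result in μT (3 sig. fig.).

On the axis of a circular loop, B = μ₀IR² / [2(R²+z²)^(3/2)].
R² + z² = (0.0672)² + (0.106)² = 0.01575 m², and (R²+z²)^(3/2) = 1.98×10⁻³ m³.
B = (4π×10⁻⁷ × 0.706 × 0.004516) / (2 × 1.98×10⁻³) = 1.01×10⁻⁶ T.

B ≈ 1.01 μT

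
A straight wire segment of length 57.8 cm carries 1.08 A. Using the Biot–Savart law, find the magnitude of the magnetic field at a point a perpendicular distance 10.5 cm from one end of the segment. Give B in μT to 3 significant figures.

For a finite straight segment, B = (μ₀I/4πd)(sinθ₁ + sinθ₂), where θ₁, θ₂ are the angles from the perpendicular to each end.
The perpendicular foot is at one end, so the two end-offsets along the wire are 0 and L = 0.578 m.
sinθ₁ = 0/√(0²+0.105²) = 0.0000; sinθ₂ = 0.578/√(0.578²+0.105²) = 0.9839.
B = (4π×10⁻⁷ × 1.08) / (4π × 0.105) × (0.0000 + 0.9839) = 1.01×10⁻⁶ T.

B ≈ 1.01 μT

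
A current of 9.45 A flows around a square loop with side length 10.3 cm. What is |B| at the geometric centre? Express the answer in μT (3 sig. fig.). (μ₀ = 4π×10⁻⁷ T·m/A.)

Each side is a finite straight segment at perpendicular distance d = a/(2 tan(π/4)) = 0.0515 m from the centre, with end-angles ±π/4.
One side contributes B₁ = (μ₀I/4πd)·2 sin(π/4) = 2.60×10⁻⁵ T.
All 4 sides add in the same direction: B = 4 × 2.60×10⁻⁵ = 1.04×10⁻⁴ T.

B ≈ 104 μT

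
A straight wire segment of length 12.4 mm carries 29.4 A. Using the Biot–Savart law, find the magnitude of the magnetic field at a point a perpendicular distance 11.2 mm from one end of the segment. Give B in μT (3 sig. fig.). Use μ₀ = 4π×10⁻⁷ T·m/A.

For a finite straight segment, B = (μ₀I/4πd)(sinθ₁ + sinθ₂), where θ₁, θ₂ are the angles from the perpendicular to each end.
The perpendicular foot is at one end, so the two end-offsets along the wire are 0 and L = 0.0124 m.
sinθ₁ = 0/√(0²+0.0112²) = 0.0000; sinθ₂ = 0.0124/√(0.0124²+0.0112²) = 0.7421.
B = (4π×10⁻⁷ × 29.4) / (4π × 0.0112) × (0.0000 + 0.7421) = 1.95×10⁻⁴ T.

B ≈ 195 μT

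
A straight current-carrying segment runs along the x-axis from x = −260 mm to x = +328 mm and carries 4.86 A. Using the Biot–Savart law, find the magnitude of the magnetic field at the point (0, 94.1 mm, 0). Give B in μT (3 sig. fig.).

For a finite straight segment, B = (μ₀I/4πd)(sinθ₁ + sinθ₂), where θ₁, θ₂ are the angles from the perpendicular to each end.
The perpendicular distance is d = 0.0941 m; the end-offsets along the wire are a = 0.26 m and b = 0.328 m.
sinθ₁ = 0.26/√(0.26²+0.0941²) = 0.9403; sinθ₂ = 0.328/√(0.328²+0.0941²) = 0.9612.
B = (4π×10⁻⁷ × 4.86) / (4π × 0.0941) × (0.9403 + 0.9612) = 9.82×10⁻⁶ T.

B ≈ 9.82 μT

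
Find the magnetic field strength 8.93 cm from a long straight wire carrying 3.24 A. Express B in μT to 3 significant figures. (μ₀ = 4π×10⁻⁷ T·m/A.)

B ≈ 7.26 μT

For an infinitely long straight wire, B = μ₀I/(2πd).
B = (4π×10⁻⁷ × 3.24) / (2π × 0.0893) = 7.26×10⁻⁶ T.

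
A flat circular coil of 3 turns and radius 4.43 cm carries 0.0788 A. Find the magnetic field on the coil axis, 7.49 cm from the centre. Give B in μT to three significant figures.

B ≈ 0.442 μT

For an N-turn flat coil, B = Nμ₀IR²/[2(R²+z²)^(3/2)] with R = 0.0443 m, z = 0.0749 m.
B = 3 × 1.47×10⁻⁷ T = 4.42×10⁻⁷ T.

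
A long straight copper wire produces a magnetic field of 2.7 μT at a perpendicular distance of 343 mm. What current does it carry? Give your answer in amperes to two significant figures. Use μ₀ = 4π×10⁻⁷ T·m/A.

For a long straight wire B = μ₀I/(2πd), so I = 2πdB/μ₀.
I = 2π × 0.343 × 2.70×10⁻⁶ / (4π×10⁻⁷) = 4.63 A.

I ≈ 4.6 A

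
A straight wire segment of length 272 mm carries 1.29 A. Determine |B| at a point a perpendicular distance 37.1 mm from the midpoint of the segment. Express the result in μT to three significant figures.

B ≈ 6.71 μT

For a finite straight segment, B = (μ₀I/4πd)(sinθ₁ + sinθ₂), where θ₁, θ₂ are the angles from the perpendicular to each end.
The perpendicular from the point meets the wire at its midpoint, so each end is L/2 = 0.136 m away along the wire.
sinθ₁ = 0.136/√(0.136²+0.0371²) = 0.9647; sinθ₂ = 0.136/√(0.136²+0.0371²) = 0.9647.
B = (4π×10⁻⁷ × 1.29) / (4π × 0.0371) × (0.9647 + 0.9647) = 6.71×10⁻⁶ T.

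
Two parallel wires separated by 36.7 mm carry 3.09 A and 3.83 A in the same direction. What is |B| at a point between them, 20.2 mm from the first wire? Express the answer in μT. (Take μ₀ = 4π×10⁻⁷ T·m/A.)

Each long wire gives B = μ₀I/(2πd). Distances are d₁ = 0.0202 m and d₂ = 0.0165 m.
B₁ = 3.06×10⁻⁵ T, B₂ = 4.64×10⁻⁵ T.
Between parallel currents the two contributions point in opposite directions, so they subtract. B = |B₁ − B₂| = |3.06×10⁻⁵ − 4.64×10⁻⁵| = 1.58×10⁻⁵ T.

B ≈ 15.8 μT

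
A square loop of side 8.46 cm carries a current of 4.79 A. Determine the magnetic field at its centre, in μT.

Each side is a finite straight segment at perpendicular distance d = a/(2 tan(π/4)) = 0.0423 m from the centre, with end-angles ±π/4.
One side contributes B₁ = (μ₀I/4πd)·2 sin(π/4) = 1.60×10⁻⁵ T.
All 4 sides add in the same direction: B = 4 × 1.60×10⁻⁵ = 6.41×10⁻⁵ T.

B ≈ 64.1 μT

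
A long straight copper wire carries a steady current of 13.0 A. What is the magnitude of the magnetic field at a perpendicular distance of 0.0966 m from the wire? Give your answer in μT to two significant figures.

For an infinitely long straight wire, B = μ₀I/(2πd).
B = (4π×10⁻⁷ × 13.0) / (2π × 0.0966) = 2.69×10⁻⁵ T.

B ≈ 27 μT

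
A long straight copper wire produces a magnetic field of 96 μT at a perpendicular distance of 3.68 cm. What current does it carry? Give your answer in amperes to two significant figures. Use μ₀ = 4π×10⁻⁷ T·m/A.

I ≈ 18 A

For a long straight wire B = μ₀I/(2πd), so I = 2πdB/μ₀.
I = 2π × 0.0368 × 9.60×10⁻⁵ / (4π×10⁻⁷) = 17.7 A.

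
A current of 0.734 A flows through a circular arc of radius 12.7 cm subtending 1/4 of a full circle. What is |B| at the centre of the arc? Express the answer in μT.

B ≈ 0.908 μT

The Biot–Savart field of a circular arc at its centre is B = μ₀Iφ/(4πR), with φ = 1.571 rad.
B = (4π×10⁻⁷ × 0.734 × 1.571) / (4π × 0.127) = 9.08×10⁻⁷ T.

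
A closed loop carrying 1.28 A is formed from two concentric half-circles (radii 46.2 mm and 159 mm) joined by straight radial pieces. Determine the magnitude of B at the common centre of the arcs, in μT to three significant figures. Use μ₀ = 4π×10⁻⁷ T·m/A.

B ≈ 6.17 μT

The radial connectors point toward the centre, so dl × r̂ = 0 and they contribute nothing.
Each semicircle gives μ₀I/(4R): inner arc 8.70×10⁻⁶ T, outer arc 2.53×10⁻⁶ T.
The two arcs carry current in opposite angular senses, so their fields oppose: B = |8.70×10⁻⁶ − 2.53×10⁻⁶| = 6.17×10⁻⁶ T.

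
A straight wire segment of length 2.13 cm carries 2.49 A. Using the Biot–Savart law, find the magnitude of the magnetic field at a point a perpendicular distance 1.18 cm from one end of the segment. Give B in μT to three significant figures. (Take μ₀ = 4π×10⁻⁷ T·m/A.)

For a finite straight segment, B = (μ₀I/4πd)(sinθ₁ + sinθ₂), where θ₁, θ₂ are the angles from the perpendicular to each end.
The perpendicular foot is at one end, so the two end-offsets along the wire are 0 and L = 0.0213 m.
sinθ₁ = 0/√(0²+0.0118²) = 0.0000; sinθ₂ = 0.0213/√(0.0213²+0.0118²) = 0.8747.
B = (4π×10⁻⁷ × 2.49) / (4π × 0.0118) × (0.0000 + 0.8747) = 1.85×10⁻⁵ T.

B ≈ 18.5 μT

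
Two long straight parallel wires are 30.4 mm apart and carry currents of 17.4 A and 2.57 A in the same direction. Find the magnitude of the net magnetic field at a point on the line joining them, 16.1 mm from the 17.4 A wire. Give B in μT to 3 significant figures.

Each long wire gives B = μ₀I/(2πd). Distances are d₁ = 0.0161 m and d₂ = 0.0143 m.
B₁ = 2.16×10⁻⁴ T, B₂ = 3.59×10⁻⁵ T.
Between parallel currents the two contributions point in opposite directions, so they subtract. B = |B₁ − B₂| = |2.16×10⁻⁴ − 3.59×10⁻⁵| = 1.80×10⁻⁴ T.

B ≈ 180 μT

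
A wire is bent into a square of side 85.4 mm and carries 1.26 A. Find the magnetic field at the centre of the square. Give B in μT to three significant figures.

Each side is a finite straight segment at perpendicular distance d = a/(2 tan(π/4)) = 0.0427 m from the centre, with end-angles ±π/4.
One side contributes B₁ = (μ₀I/4πd)·2 sin(π/4) = 4.17×10⁻⁶ T.
All 4 sides add in the same direction: B = 4 × 4.17×10⁻⁶ = 1.67×10⁻⁵ T.

B ≈ 16.7 μT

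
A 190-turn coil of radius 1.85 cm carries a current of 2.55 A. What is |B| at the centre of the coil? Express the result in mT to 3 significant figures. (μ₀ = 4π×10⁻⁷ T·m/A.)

For an N-turn flat coil, B = Nμ₀I/(2R) with R = 0.0185 m.
B = 190 × 8.66×10⁻⁵ T = 1.65×10⁻² T.

B ≈ 16.5 mT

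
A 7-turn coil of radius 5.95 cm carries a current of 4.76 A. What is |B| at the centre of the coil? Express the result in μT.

B ≈ 352 μT

For an N-turn flat coil, B = Nμ₀I/(2R) with R = 0.0595 m.
B = 7 × 5.03×10⁻⁵ T = 3.52×10⁻⁴ T.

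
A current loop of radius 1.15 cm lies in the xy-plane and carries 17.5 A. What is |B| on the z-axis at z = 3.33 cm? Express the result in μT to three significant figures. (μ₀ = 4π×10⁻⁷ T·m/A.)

On the axis of a circular loop, B = μ₀IR² / [2(R²+z²)^(3/2)].
R² + z² = (0.0115)² + (0.0333)² = 0.001241 m², and (R²+z²)^(3/2) = 4.37×10⁻⁵ m³.
B = (4π×10⁻⁷ × 17.5 × 0.0001322) / (2 × 4.37×10⁻⁵) = 3.33×10⁻⁵ T.

B ≈ 33.3 μT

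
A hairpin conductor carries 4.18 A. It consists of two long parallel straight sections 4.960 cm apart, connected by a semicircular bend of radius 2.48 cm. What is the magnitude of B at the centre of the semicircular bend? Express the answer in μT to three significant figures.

The semicircular arc contributes B_arc = μ₀I·π/(4πR) = μ₀I/(4R) = 5.30×10⁻⁵ T.
Each semi-infinite lead is at perpendicular distance R = 0.0248 m from the centre, with the perpendicular foot at its near end, so it contributes μ₀I/(4πR); both point the same way, together 3.37×10⁻⁵ T.
Arc and leads all point the same direction: B = 5.30×10⁻⁵ + 3.37×10⁻⁵ = 8.67×10⁻⁵ T.

B ≈ 86.7 μT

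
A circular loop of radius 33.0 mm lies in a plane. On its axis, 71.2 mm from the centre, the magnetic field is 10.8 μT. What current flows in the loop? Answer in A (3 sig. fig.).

I ≈ 7.63 A

On the axis of a loop, B = μ₀IR²/[2(R²+z²)^(3/2)], so I = 2B(R²+z²)^(3/2)/(μ₀R²).
R² + z² = 0.001089 + 0.005069 = 0.006158 m²; raised to 3/2 gives 4.83×10⁻⁴ m³.
I = 2 × 1.08×10⁻⁵ × 4.83×10⁻⁴ / (1.26×10⁻⁶ × 0.001089) = 7.63 A.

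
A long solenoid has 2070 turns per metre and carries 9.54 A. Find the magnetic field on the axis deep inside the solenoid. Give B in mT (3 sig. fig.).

Inside a long solenoid, B = μ₀nI with n = 2070 turns/m.
B = 4π×10⁻⁷ × 2070 × 9.54 = 2.48×10⁻² T.

B ≈ 24.8 mT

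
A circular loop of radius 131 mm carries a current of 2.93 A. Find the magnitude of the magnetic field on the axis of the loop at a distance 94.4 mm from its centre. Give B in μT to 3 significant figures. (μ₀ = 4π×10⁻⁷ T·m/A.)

On the axis of a circular loop, B = μ₀IR² / [2(R²+z²)^(3/2)].
R² + z² = (0.131)² + (0.0944)² = 0.02607 m², and (R²+z²)^(3/2) = 4.21×10⁻³ m³.
B = (4π×10⁻⁷ × 2.93 × 0.01716) / (2 × 4.21×10⁻³) = 7.50×10⁻⁶ T.

B ≈ 7.50 μT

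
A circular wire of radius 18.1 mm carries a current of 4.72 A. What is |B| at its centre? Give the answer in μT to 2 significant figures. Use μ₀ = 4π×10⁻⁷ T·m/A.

B ≈ 160 μT

At the centre of a circular loop the Biot–Savart law gives B = μ₀I/(2R).
B = (4π×10⁻⁷ × 4.72) / (2 × 0.0181) = 1.64×10⁻⁴ T.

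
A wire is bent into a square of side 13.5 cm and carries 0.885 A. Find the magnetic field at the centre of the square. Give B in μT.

Each side is a finite straight segment at perpendicular distance d = a/(2 tan(π/4)) = 0.0675 m from the centre, with end-angles ±π/4.
One side contributes B₁ = (μ₀I/4πd)·2 sin(π/4) = 1.85×10⁻⁶ T.
All 4 sides add in the same direction: B = 4 × 1.85×10⁻⁶ = 7.42×10⁻⁶ T.

B ≈ 7.42 μT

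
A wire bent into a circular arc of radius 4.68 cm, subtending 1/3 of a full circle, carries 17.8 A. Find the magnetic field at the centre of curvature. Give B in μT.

The Biot–Savart field of a circular arc at its centre is B = μ₀Iφ/(4πR), with φ = 2.094 rad.
B = (4π×10⁻⁷ × 17.8 × 2.094) / (4π × 0.0468) = 7.97×10⁻⁵ T.

B ≈ 79.7 μT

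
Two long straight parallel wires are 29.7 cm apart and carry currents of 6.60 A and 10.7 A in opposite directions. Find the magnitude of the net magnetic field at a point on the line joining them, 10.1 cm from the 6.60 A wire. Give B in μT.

Each long wire gives B = μ₀I/(2πd). Distances are d₁ = 0.101 m and d₂ = 0.196 m.
B₁ = 1.31×10⁻⁵ T, B₂ = 1.09×10⁻⁵ T.
Between antiparallel currents both contributions point the same way, so they add. B = B₁ + B₂ = 1.31×10⁻⁵ + 1.09×10⁻⁵ = 2.40×10⁻⁵ T.

B ≈ 24.0 μT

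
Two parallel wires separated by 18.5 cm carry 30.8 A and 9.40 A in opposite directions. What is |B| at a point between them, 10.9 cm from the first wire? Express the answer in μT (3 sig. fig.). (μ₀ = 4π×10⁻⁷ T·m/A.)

Each long wire gives B = μ₀I/(2πd). Distances are d₁ = 0.109 m and d₂ = 0.076 m.
B₁ = 5.65×10⁻⁵ T, B₂ = 2.47×10⁻⁵ T.
Between antiparallel currents both contributions point the same way, so they add. B = B₁ + B₂ = 5.65×10⁻⁵ + 2.47×10⁻⁵ = 8.13×10⁻⁵ T.

B ≈ 81.3 μT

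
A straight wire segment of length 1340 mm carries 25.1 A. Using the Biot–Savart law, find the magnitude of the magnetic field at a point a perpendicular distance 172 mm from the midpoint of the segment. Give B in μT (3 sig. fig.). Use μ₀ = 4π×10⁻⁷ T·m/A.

B ≈ 28.3 μT

For a finite straight segment, B = (μ₀I/4πd)(sinθ₁ + sinθ₂), where θ₁, θ₂ are the angles from the perpendicular to each end.
The perpendicular from the point meets the wire at its midpoint, so each end is L/2 = 0.67 m away along the wire.
sinθ₁ = 0.67/√(0.67²+0.172²) = 0.9686; sinθ₂ = 0.67/√(0.67²+0.172²) = 0.9686.
B = (4π×10⁻⁷ × 25.1) / (4π × 0.172) × (0.9686 + 0.9686) = 2.83×10⁻⁵ T.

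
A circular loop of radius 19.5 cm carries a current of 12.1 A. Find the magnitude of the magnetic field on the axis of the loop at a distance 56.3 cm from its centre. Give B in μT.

B ≈ 1.37 μT

On the axis of a circular loop, B = μ₀IR² / [2(R²+z²)^(3/2)].
R² + z² = (0.195)² + (0.563)² = 0.355 m², and (R²+z²)^(3/2) = 0.212 m³.
B = (4π×10⁻⁷ × 12.1 × 0.03803) / (2 × 0.212) = 1.37×10⁻⁶ T.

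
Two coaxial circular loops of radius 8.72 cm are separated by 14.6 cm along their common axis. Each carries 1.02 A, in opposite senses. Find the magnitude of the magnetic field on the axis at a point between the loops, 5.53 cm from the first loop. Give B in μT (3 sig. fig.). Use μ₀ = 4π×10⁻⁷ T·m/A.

Each loop contributes B = μ₀IR²/[2(R²+z²)^(3/2)] on the axis, with z measured from that loop.
Loop 1 (z = 0.0553 m): B₁ = 4.43×10⁻⁶ T. Loop 2 (z = 0.0907 m): B₂ = 2.45×10⁻⁶ T.
The fields oppose: B = |B₁ − B₂| = 1.98×10⁻⁶ T.

B ≈ 1.98 μT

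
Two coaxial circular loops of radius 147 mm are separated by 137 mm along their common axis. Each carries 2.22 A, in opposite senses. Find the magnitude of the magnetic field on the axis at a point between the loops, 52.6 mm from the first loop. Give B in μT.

B ≈ 1.73 μT

Each loop contributes B = μ₀IR²/[2(R²+z²)^(3/2)] on the axis, with z measured from that loop.
Loop 1 (z = 0.0526 m): B₁ = 7.92×10⁻⁶ T. Loop 2 (z = 0.0844 m): B₂ = 6.19×10⁻⁶ T.
The fields oppose: B = |B₁ − B₂| = 1.73×10⁻⁶ T.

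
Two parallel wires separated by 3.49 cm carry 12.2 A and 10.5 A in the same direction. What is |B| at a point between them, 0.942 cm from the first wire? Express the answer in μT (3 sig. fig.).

Each long wire gives B = μ₀I/(2πd). Distances are d₁ = 0.00942 m and d₂ = 0.02548 m.
B₁ = 2.59×10⁻⁴ T, B₂ = 8.24×10⁻⁵ T.
Between parallel currents the two contributions point in opposite directions, so they subtract. B = |B₁ − B₂| = |2.59×10⁻⁴ − 8.24×10⁻⁵| = 1.77×10⁻⁴ T.

B ≈ 177 μT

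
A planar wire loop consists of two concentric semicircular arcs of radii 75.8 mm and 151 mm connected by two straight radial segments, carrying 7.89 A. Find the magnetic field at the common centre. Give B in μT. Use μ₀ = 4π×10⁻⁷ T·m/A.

The radial connectors point toward the centre, so dl × r̂ = 0 and they contribute nothing.
Each semicircle gives μ₀I/(4R): inner arc 3.27×10⁻⁵ T, outer arc 1.64×10⁻⁵ T.
The two arcs carry current in opposite angular senses, so their fields oppose: B = |3.27×10⁻⁵ − 1.64×10⁻⁵| = 1.63×10⁻⁵ T.

B ≈ 16.3 μT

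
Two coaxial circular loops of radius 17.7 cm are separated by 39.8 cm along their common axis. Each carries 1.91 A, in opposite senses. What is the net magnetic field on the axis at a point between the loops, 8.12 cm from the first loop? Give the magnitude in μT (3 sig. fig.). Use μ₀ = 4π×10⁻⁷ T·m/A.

Each loop contributes B = μ₀IR²/[2(R²+z²)^(3/2)] on the axis, with z measured from that loop.
Loop 1 (z = 0.0812 m): B₁ = 5.09×10⁻⁶ T. Loop 2 (z = 0.3168 m): B₂ = 7.87×10⁻⁷ T.
The fields oppose: B = |B₁ − B₂| = 4.30×10⁻⁶ T.

B ≈ 4.30 μT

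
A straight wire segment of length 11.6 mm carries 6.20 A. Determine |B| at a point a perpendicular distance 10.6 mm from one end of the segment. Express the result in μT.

B ≈ 43.2 μT

For a finite straight segment, B = (μ₀I/4πd)(sinθ₁ + sinθ₂), where θ₁, θ₂ are the angles from the perpendicular to each end.
The perpendicular foot is at one end, so the two end-offsets along the wire are 0 and L = 0.0116 m.
sinθ₁ = 0/√(0²+0.0106²) = 0.0000; sinθ₂ = 0.0116/√(0.0116²+0.0106²) = 0.7382.
B = (4π×10⁻⁷ × 6.20) / (4π × 0.0106) × (0.0000 + 0.7382) = 4.32×10⁻⁵ T.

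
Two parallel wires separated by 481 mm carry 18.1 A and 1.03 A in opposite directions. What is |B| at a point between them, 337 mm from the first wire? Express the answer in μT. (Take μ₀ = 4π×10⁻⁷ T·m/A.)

B ≈ 12.2 μT

Each long wire gives B = μ₀I/(2πd). Distances are d₁ = 0.337 m and d₂ = 0.144 m.
B₁ = 1.07×10⁻⁵ T, B₂ = 1.43×10⁻⁶ T.
Between antiparallel currents both contributions point the same way, so they add. B = B₁ + B₂ = 1.07×10⁻⁵ + 1.43×10⁻⁶ = 1.22×10⁻⁵ T.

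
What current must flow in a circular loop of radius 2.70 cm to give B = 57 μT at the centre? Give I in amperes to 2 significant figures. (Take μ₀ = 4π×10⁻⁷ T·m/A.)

At the centre of a circular loop B = μ₀I/(2R), so I = 2RB/μ₀.
With R = 0.027 m, I = 2 × 0.027 × 5.70×10⁻⁵ / (4π×10⁻⁷) = 2.45 A.

I ≈ 2.4 A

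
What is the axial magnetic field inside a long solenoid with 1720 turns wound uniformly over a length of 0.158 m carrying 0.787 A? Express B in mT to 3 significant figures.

B ≈ 10.8 mT

Inside a long solenoid, B = μ₀nI with n = 1.089×10⁴ turns/m.
B = 4π×10⁻⁷ × 1.089×10⁴ × 0.787 = 1.08×10⁻² T.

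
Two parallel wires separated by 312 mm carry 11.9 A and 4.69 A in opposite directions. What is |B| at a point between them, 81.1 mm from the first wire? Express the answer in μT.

B ≈ 33.4 μT

Each long wire gives B = μ₀I/(2πd). Distances are d₁ = 0.0811 m and d₂ = 0.2309 m.
B₁ = 2.93×10⁻⁵ T, B₂ = 4.06×10⁻⁶ T.
Between antiparallel currents both contributions point the same way, so they add. B = B₁ + B₂ = 2.93×10⁻⁵ + 4.06×10⁻⁶ = 3.34×10⁻⁵ T.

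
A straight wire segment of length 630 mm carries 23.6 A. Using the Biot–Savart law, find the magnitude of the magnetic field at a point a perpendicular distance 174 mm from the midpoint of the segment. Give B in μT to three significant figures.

B ≈ 23.7 μT

For a finite straight segment, B = (μ₀I/4πd)(sinθ₁ + sinθ₂), where θ₁, θ₂ are the angles from the perpendicular to each end.
The perpendicular from the point meets the wire at its midpoint, so each end is L/2 = 0.315 m away along the wire.
sinθ₁ = 0.315/√(0.315²+0.174²) = 0.8753; sinθ₂ = 0.315/√(0.315²+0.174²) = 0.8753.
B = (4π×10⁻⁷ × 23.6) / (4π × 0.174) × (0.8753 + 0.8753) = 2.37×10⁻⁵ T.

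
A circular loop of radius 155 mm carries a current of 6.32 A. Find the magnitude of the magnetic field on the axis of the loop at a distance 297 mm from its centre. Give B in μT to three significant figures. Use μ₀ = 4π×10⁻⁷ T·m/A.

B ≈ 2.54 μT

On the axis of a circular loop, B = μ₀IR² / [2(R²+z²)^(3/2)].
R² + z² = (0.155)² + (0.297)² = 0.1122 m², and (R²+z²)^(3/2) = 3.76×10⁻² m³.
B = (4π×10⁻⁷ × 6.32 × 0.02403) / (2 × 3.76×10⁻²) = 2.54×10⁻⁶ T.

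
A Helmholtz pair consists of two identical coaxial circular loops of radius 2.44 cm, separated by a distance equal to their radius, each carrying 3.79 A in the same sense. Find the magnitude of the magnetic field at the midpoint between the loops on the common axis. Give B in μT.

B ≈ 140 μT

Each loop contributes B = μ₀IR²/[2(R²+z²)^(3/2)] on the axis, with z measured from that loop.
Loop 1 (z = 0.0122 m): B₁ = 6.98×10⁻⁵ T. Loop 2 (z = 0.0122 m): B₂ = 6.98×10⁻⁵ T.
The fields add: B = B₁ + B₂ = 1.40×10⁻⁴ T.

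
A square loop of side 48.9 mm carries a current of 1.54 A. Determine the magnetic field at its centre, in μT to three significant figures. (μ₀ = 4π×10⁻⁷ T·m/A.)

B ≈ 35.6 μT

Each side is a finite straight segment at perpendicular distance d = a/(2 tan(π/4)) = 0.02445 m from the centre, with end-angles ±π/4.
One side contributes B₁ = (μ₀I/4πd)·2 sin(π/4) = 8.91×10⁻⁶ T.
All 4 sides add in the same direction: B = 4 × 8.91×10⁻⁶ = 3.56×10⁻⁵ T.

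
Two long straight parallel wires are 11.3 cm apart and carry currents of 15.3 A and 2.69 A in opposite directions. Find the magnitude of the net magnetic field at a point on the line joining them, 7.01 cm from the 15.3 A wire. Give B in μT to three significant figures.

B ≈ 56.2 μT

Each long wire gives B = μ₀I/(2πd). Distances are d₁ = 0.0701 m and d₂ = 0.0429 m.
B₁ = 4.37×10⁻⁵ T, B₂ = 1.25×10⁻⁵ T.
Between antiparallel currents both contributions point the same way, so they add. B = B₁ + B₂ = 4.37×10⁻⁵ + 1.25×10⁻⁵ = 5.62×10⁻⁵ T.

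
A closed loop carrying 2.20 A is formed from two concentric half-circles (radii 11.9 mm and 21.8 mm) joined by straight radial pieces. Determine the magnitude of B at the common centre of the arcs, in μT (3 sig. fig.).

B ≈ 26.4 μT

The radial connectors point toward the centre, so dl × r̂ = 0 and they contribute nothing.
Each semicircle gives μ₀I/(4R): inner arc 5.81×10⁻⁵ T, outer arc 3.17×10⁻⁵ T.
The two arcs carry current in opposite angular senses, so their fields oppose: B = |5.81×10⁻⁵ − 3.17×10⁻⁵| = 2.64×10⁻⁵ T.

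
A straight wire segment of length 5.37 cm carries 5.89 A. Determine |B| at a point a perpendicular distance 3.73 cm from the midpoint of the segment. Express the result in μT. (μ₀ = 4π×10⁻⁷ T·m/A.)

B ≈ 18.5 μT

For a finite straight segment, B = (μ₀I/4πd)(sinθ₁ + sinθ₂), where θ₁, θ₂ are the angles from the perpendicular to each end.
The perpendicular from the point meets the wire at its midpoint, so each end is L/2 = 0.02685 m away along the wire.
sinθ₁ = 0.02685/√(0.02685²+0.0373²) = 0.5842; sinθ₂ = 0.02685/√(0.02685²+0.0373²) = 0.5842.
B = (4π×10⁻⁷ × 5.89) / (4π × 0.0373) × (0.5842 + 0.5842) = 1.85×10⁻⁵ T.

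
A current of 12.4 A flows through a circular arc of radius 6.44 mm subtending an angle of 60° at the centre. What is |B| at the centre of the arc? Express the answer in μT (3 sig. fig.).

The Biot–Savart field of a circular arc at its centre is B = μ₀Iφ/(4πR), with φ = 1.047 rad.
B = (4π×10⁻⁷ × 12.4 × 1.047) / (4π × 0.00644) = 2.02×10⁻⁴ T.

B ≈ 202 μT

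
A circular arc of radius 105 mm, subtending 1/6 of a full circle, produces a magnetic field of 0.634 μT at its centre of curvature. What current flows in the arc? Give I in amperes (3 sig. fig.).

I ≈ 0.636 A

For a circular arc, B = μ₀Iφ/(4πR) with φ in radians; here φ = 1.047 rad.
So I = 4πRB/(μ₀φ) = 4π × 0.105 × 6.34×10⁻⁷ / (4π×10⁻⁷ × 1.047) = 0.636 A.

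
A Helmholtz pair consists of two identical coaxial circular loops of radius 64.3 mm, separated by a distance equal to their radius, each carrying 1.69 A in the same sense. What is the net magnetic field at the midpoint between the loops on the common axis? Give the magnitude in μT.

B ≈ 23.6 μT

Each loop contributes B = μ₀IR²/[2(R²+z²)^(3/2)] on the axis, with z measured from that loop.
Loop 1 (z = 0.03215 m): B₁ = 1.18×10⁻⁵ T. Loop 2 (z = 0.03215 m): B₂ = 1.18×10⁻⁵ T.
The fields add: B = B₁ + B₂ = 2.36×10⁻⁵ T.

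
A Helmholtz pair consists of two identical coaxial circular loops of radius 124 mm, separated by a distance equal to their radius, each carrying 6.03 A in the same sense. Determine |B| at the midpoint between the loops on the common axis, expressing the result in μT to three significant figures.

B ≈ 43.7 μT

Each loop contributes B = μ₀IR²/[2(R²+z²)^(3/2)] on the axis, with z measured from that loop.
Loop 1 (z = 0.062 m): B₁ = 2.19×10⁻⁵ T. Loop 2 (z = 0.062 m): B₂ = 2.19×10⁻⁵ T.
The fields add: B = B₁ + B₂ = 4.37×10⁻⁵ T.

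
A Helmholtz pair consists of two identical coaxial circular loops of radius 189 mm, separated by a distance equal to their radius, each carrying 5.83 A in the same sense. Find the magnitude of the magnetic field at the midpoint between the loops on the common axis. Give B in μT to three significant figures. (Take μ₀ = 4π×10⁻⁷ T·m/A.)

Each loop contributes B = μ₀IR²/[2(R²+z²)^(3/2)] on the axis, with z measured from that loop.
Loop 1 (z = 0.0945 m): B₁ = 1.39×10⁻⁵ T. Loop 2 (z = 0.0945 m): B₂ = 1.39×10⁻⁵ T.
The fields add: B = B₁ + B₂ = 2.77×10⁻⁵ T.

B ≈ 27.7 μT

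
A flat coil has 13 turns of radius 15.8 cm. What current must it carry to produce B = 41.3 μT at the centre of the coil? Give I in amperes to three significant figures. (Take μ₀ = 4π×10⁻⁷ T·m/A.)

For an N-turn coil, B = Nμ₀I/(2R) with R = 0.158 m, so I = 2RB/(Nμ₀) = 2 × 0.158 × 4.13×10⁻⁵ / (13 × 4π×10⁻⁷) = 0.799 A.

I ≈ 0.799 A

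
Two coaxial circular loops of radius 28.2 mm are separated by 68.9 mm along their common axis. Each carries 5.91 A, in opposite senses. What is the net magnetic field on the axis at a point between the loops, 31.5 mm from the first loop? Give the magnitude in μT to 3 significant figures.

B ≈ 10.3 μT

Each loop contributes B = μ₀IR²/[2(R²+z²)^(3/2)] on the axis, with z measured from that loop.
Loop 1 (z = 0.0315 m): B₁ = 3.91×10⁻⁵ T. Loop 2 (z = 0.0374 m): B₂ = 2.87×10⁻⁵ T.
The fields oppose: B = |B₁ − B₂| = 1.03×10⁻⁵ T.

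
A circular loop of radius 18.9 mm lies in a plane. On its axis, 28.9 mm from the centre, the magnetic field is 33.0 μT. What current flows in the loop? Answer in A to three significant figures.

I ≈ 6.05 A

On the axis of a loop, B = μ₀IR²/[2(R²+z²)^(3/2)], so I = 2B(R²+z²)^(3/2)/(μ₀R²).
R² + z² = 0.0003572 + 0.0008352 = 0.001192 m²; raised to 3/2 gives 4.12×10⁻⁵ m³.
I = 2 × 3.30×10⁻⁵ × 4.12×10⁻⁵ / (1.26×10⁻⁶ × 0.0003572) = 6.05 A.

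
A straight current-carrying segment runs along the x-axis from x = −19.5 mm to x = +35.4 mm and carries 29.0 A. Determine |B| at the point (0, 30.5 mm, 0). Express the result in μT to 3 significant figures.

For a finite straight segment, B = (μ₀I/4πd)(sinθ₁ + sinθ₂), where θ₁, θ₂ are the angles from the perpendicular to each end.
The perpendicular distance is d = 0.0305 m; the end-offsets along the wire are a = 0.0195 m and b = 0.0354 m.
sinθ₁ = 0.0195/√(0.0195²+0.0305²) = 0.5387; sinθ₂ = 0.0354/√(0.0354²+0.0305²) = 0.7576.
B = (4π×10⁻⁷ × 29.0) / (4π × 0.0305) × (0.5387 + 0.7576) = 1.23×10⁻⁴ T.

B ≈ 123 μT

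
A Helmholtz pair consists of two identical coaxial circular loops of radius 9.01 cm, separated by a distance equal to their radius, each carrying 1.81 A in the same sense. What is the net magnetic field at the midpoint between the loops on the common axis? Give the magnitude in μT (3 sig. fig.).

B ≈ 18.1 μT

Each loop contributes B = μ₀IR²/[2(R²+z²)^(3/2)] on the axis, with z measured from that loop.
Loop 1 (z = 0.04505 m): B₁ = 9.03×10⁻⁶ T. Loop 2 (z = 0.04505 m): B₂ = 9.03×10⁻⁶ T.
The fields add: B = B₁ + B₂ = 1.81×10⁻⁵ T.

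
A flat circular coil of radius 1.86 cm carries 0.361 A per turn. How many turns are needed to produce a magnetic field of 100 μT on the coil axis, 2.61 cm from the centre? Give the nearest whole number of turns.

N = 42

For an N-turn coil, B = Nμ₀IR²/[2(R²+z²)^(3/2)]. A single turn gives B₁ = 2.38×10⁻⁶ T with R = 0.0186 m, z = 0.0261 m.
N = B/B₁ = 1.00×10⁻⁴ / 2.38×10⁻⁶ = 41.95.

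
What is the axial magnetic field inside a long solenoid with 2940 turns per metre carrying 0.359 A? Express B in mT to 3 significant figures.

B ≈ 1.33 mT

Inside a long solenoid, B = μ₀nI with n = 2940 turns/m.
B = 4π×10⁻⁷ × 2940 × 0.359 = 1.33×10⁻³ T.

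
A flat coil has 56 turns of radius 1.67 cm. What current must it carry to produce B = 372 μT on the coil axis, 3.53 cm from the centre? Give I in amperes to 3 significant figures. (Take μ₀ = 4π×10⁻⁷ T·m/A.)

For an N-turn coil, B = Nμ₀IR²/[2(R²+z²)^(3/2)] with R = 0.0167 m, z = 0.0353 m, so I = 2B(R²+z²)^(3/2)/(Nμ₀R²) = 2 × 3.72×10⁻⁴ × 5.96×10⁻⁵ / (56 × 4π×10⁻⁷ × 0.0002789) = 2.26 A.

I ≈ 2.26 A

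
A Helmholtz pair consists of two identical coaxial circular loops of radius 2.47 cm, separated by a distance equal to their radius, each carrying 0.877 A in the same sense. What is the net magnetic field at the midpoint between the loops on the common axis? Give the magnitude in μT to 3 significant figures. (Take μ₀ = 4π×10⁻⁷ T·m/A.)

Each loop contributes B = μ₀IR²/[2(R²+z²)^(3/2)] on the axis, with z measured from that loop.
Loop 1 (z = 0.01235 m): B₁ = 1.60×10⁻⁵ T. Loop 2 (z = 0.01235 m): B₂ = 1.60×10⁻⁵ T.
The fields add: B = B₁ + B₂ = 3.19×10⁻⁵ T.

B ≈ 31.9 μT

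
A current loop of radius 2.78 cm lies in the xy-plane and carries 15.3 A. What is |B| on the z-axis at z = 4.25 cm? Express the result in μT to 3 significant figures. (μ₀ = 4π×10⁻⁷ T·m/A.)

B ≈ 56.7 μT

On the axis of a circular loop, B = μ₀IR² / [2(R²+z²)^(3/2)].
R² + z² = (0.0278)² + (0.0425)² = 0.002579 m², and (R²+z²)^(3/2) = 1.31×10⁻⁴ m³.
B = (4π×10⁻⁷ × 15.3 × 0.0007728) / (2 × 1.31×10⁻⁴) = 5.67×10⁻⁵ T.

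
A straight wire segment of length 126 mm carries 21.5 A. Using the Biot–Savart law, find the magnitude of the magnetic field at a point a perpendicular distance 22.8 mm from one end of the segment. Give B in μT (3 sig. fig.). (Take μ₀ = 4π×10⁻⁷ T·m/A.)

B ≈ 92.8 μT

For a finite straight segment, B = (μ₀I/4πd)(sinθ₁ + sinθ₂), where θ₁, θ₂ are the angles from the perpendicular to each end.
The perpendicular foot is at one end, so the two end-offsets along the wire are 0 and L = 0.126 m.
sinθ₁ = 0/√(0²+0.0228²) = 0.0000; sinθ₂ = 0.126/√(0.126²+0.0228²) = 0.9840.
B = (4π×10⁻⁷ × 21.5) / (4π × 0.0228) × (0.0000 + 0.9840) = 9.28×10⁻⁵ T.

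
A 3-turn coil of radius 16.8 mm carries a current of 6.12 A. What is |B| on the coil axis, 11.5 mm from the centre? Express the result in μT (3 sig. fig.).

For an N-turn flat coil, B = Nμ₀IR²/[2(R²+z²)^(3/2)] with R = 0.0168 m, z = 0.0115 m.
B = 3 × 1.29×10⁻⁴ T = 3.86×10⁻⁴ T.

B ≈ 386 μT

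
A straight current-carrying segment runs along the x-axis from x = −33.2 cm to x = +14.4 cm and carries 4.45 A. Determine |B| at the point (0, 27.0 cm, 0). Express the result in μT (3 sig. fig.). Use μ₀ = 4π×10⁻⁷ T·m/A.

B ≈ 2.05 μT

For a finite straight segment, B = (μ₀I/4πd)(sinθ₁ + sinθ₂), where θ₁, θ₂ are the angles from the perpendicular to each end.
The perpendicular distance is d = 0.27 m; the end-offsets along the wire are a = 0.332 m and b = 0.144 m.
sinθ₁ = 0.332/√(0.332²+0.27²) = 0.7758; sinθ₂ = 0.144/√(0.144²+0.27²) = 0.4706.
B = (4π×10⁻⁷ × 4.45) / (4π × 0.27) × (0.7758 + 0.4706) = 2.05×10⁻⁶ T.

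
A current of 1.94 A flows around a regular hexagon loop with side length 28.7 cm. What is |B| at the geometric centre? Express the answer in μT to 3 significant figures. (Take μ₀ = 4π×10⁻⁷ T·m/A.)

Each side is a finite straight segment at perpendicular distance d = a/(2 tan(π/6)) = 0.2485 m from the centre, with end-angles ±π/6.
One side contributes B₁ = (μ₀I/4πd)·2 sin(π/6) = 7.81×10⁻⁷ T.
All 6 sides add in the same direction: B = 6 × 7.81×10⁻⁷ = 4.68×10⁻⁶ T.

B ≈ 4.68 μT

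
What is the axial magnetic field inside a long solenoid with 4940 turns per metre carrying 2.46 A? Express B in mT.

B ≈ 15.3 mT

Inside a long solenoid, B = μ₀nI with n = 4940 turns/m.
B = 4π×10⁻⁷ × 4940 × 2.46 = 1.53×10⁻² T.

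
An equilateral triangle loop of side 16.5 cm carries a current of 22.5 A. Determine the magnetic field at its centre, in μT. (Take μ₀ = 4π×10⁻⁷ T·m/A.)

B ≈ 245 μT

Each side is a finite straight segment at perpendicular distance d = a/(2 tan(π/3)) = 0.04763 m from the centre, with end-angles ±π/3.
One side contributes B₁ = (μ₀I/4πd)·2 sin(π/3) = 8.18×10⁻⁵ T.
All 3 sides add in the same direction: B = 3 × 8.18×10⁻⁵ = 2.45×10⁻⁴ T.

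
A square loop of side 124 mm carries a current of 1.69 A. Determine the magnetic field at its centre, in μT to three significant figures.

B ≈ 15.4 μT

Each side is a finite straight segment at perpendicular distance d = a/(2 tan(π/4)) = 0.062 m from the centre, with end-angles ±π/4.
One side contributes B₁ = (μ₀I/4πd)·2 sin(π/4) = 3.85×10⁻⁶ T.
All 4 sides add in the same direction: B = 4 × 3.85×10⁻⁶ = 1.54×10⁻⁵ T.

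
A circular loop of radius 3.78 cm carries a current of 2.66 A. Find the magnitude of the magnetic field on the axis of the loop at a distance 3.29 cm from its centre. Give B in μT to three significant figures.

On the axis of a circular loop, B = μ₀IR² / [2(R²+z²)^(3/2)].
R² + z² = (0.0378)² + (0.0329)² = 0.002511 m², and (R²+z²)^(3/2) = 1.26×10⁻⁴ m³.
B = (4π×10⁻⁷ × 2.66 × 0.001429) / (2 × 1.26×10⁻⁴) = 1.90×10⁻⁵ T.

B ≈ 19.0 μT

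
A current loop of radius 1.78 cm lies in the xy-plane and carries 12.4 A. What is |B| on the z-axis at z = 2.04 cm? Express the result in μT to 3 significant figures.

On the axis of a circular loop, B = μ₀IR² / [2(R²+z²)^(3/2)].
R² + z² = (0.0178)² + (0.0204)² = 0.000733 m², and (R²+z²)^(3/2) = 1.98×10⁻⁵ m³.
B = (4π×10⁻⁷ × 12.4 × 0.0003168) / (2 × 1.98×10⁻⁵) = 1.24×10⁻⁴ T.

B ≈ 124 μT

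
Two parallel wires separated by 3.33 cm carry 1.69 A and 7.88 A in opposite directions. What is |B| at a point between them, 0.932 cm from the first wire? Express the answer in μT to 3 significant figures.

Each long wire gives B = μ₀I/(2πd). Distances are d₁ = 0.00932 m and d₂ = 0.02398 m.
B₁ = 3.63×10⁻⁵ T, B₂ = 6.57×10⁻⁵ T.
Between antiparallel currents both contributions point the same way, so they add. B = B₁ + B₂ = 3.63×10⁻⁵ + 6.57×10⁻⁵ = 1.02×10⁻⁴ T.

B ≈ 102 μT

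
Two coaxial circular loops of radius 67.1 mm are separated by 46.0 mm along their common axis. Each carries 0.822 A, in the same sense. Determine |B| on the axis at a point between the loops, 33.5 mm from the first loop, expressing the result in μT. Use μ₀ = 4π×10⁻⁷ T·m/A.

B ≈ 12.8 μT

Each loop contributes B = μ₀IR²/[2(R²+z²)^(3/2)] on the axis, with z measured from that loop.
Loop 1 (z = 0.0335 m): B₁ = 5.51×10⁻⁶ T. Loop 2 (z = 0.0125 m): B₂ = 7.31×10⁻⁶ T.
The fields add: B = B₁ + B₂ = 1.28×10⁻⁵ T.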